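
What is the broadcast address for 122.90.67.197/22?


Network: 122.90.64.0/22
Host bits = 10
Set all host bits to 1:
Broadcast: 122.90.67.255


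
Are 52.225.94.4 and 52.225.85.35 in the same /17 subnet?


Mask: 255.255.128.0
52.225.94.4 AND mask = 52.225.0.0
52.225.85.35 AND mask = 52.225.0.0
Yes, same subnet (52.225.0.0)


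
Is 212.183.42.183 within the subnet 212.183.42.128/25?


Subnet network: 212.183.42.128
Test IP AND mask: 212.183.42.128
Yes, 212.183.42.183 is in 212.183.42.128/25


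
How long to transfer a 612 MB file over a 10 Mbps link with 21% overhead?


Effective throughput = 10 * (1 - 21/100) = 7.9 Mbps
File size in Mb = 612 * 8 = 4896 Mb
Time = 4896 / 7.9
Time = 619.7468 seconds


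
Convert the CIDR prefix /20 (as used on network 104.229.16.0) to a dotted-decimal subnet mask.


/20 means 20 network bits, 12 host bits
Binary: 11111111111111111111000000000000
Mask: 255.255.240.0


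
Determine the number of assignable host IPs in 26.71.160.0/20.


Host bits = 32 - 20 = 12
Total addresses = 2^12 = 4096
Usable = total - 2 (network and broadcast)
Usable hosts: 4094


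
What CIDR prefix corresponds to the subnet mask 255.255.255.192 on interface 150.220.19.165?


Binary: 11111111.11111111.11111111.11000000
Count leading 1s
Prefix: /26


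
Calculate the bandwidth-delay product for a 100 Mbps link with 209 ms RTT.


BDP = bandwidth * RTT
= 100 Mbps * 209 ms
= 100 * 1e6 * 209 / 1000 bits
= 20900000 bits
= 2612500 bytes
= 2551.2695 KB
BDP = 20900000 bits (2612500 bytes)


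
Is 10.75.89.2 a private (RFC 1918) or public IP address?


RFC 1918 private ranges:
  10.0.0.0/8 (10.0.0.0 - 10.255.255.255)
  172.16.0.0/12 (172.16.0.0 - 172.31.255.255)
  192.168.0.0/16 (192.168.0.0 - 192.168.255.255)
Private (in 10.0.0.0/8)


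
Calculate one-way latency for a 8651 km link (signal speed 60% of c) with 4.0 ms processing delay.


Speed = 0.6 * 3e5 km/s = 180000 km/s
Propagation delay = 8651 / 180000 = 0.0481 s = 48.0611 ms
Processing delay = 4.0 ms
Total one-way latency = 52.0611 ms


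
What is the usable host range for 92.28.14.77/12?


Network: 92.16.0.0
Broadcast: 92.31.255.255
First usable = network + 1
Last usable = broadcast - 1
Range: 92.16.0.1 to 92.31.255.254


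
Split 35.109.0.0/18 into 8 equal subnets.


New prefix = 18 + 3 = 21
Each subnet has 2048 addresses
  35.109.0.0/21
  35.109.8.0/21
  35.109.16.0/21
  35.109.24.0/21
  35.109.32.0/21
  35.109.40.0/21
  35.109.48.0/21
  35.109.56.0/21
Subnets: 35.109.0.0/21, 35.109.8.0/21, 35.109.16.0/21, 35.109.24.0/21, 35.109.32.0/21, 35.109.40.0/21, 35.109.48.0/21, 35.109.56.0/21


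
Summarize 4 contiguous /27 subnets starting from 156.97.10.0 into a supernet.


Original prefix: /27
Number of subnets: 4 = 2^2
New prefix = 27 - 2 = 25
Supernet: 156.97.10.0/25


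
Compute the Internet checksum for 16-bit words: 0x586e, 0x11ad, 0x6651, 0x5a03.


Sum all words (with carry folding):
+ 0x586e = 0x586e
+ 0x11ad = 0x6a1b
+ 0x6651 = 0xd06c
+ 0x5a03 = 0x2a70
One's complement: ~0x2a70
Checksum = 0xd58f


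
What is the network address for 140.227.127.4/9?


IP:   10001100.11100011.01111111.00000100
Mask: 11111111.10000000.00000000.00000000
AND operation:
Net:  10001100.10000000.00000000.00000000
Network: 140.128.0.0/9


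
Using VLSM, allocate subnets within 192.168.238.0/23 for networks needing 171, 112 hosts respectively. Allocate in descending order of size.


171 hosts -> /24 (254 usable): 192.168.238.0/24
112 hosts -> /25 (126 usable): 192.168.239.0/25
Allocation: 192.168.238.0/24 (171 hosts, 254 usable); 192.168.239.0/25 (112 hosts, 126 usable)


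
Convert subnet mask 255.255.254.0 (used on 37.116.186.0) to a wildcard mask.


Subnet mask: 255.255.254.0
Wildcard = 255.255.255.255 - subnet mask
255 - 255 = 0
255 - 255 = 0
255 - 254 = 1
255 - 0 = 255
Wildcard: 0.0.1.255


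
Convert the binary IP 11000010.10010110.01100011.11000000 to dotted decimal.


11000010 = 194
10010110 = 150
01100011 = 99
11000000 = 192
IP: 194.150.99.192


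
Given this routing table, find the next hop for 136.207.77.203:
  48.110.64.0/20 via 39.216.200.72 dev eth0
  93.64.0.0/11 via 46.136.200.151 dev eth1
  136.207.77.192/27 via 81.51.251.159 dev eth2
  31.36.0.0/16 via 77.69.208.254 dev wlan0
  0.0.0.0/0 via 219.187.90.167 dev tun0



Longest prefix match for 136.207.77.203:
  /20 48.110.64.0: no
  /11 93.64.0.0: no
  /27 136.207.77.192: MATCH
  /16 31.36.0.0: no
  /0 0.0.0.0: MATCH
Selected: next-hop 81.51.251.159 via eth2 (matched /27)


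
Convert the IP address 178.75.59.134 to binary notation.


178 = 10110010
75 = 01001011
59 = 00111011
134 = 10000110
Binary: 10110010.01001011.00111011.10000110


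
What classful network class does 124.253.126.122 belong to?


First octet: 124
Binary: 01111100
0xxxxxxx -> Class A (1-126)
Class A, default mask 255.0.0.0 (/8)


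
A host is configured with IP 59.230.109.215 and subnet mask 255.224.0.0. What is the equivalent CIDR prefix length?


Binary: 11111111.11100000.00000000.00000000
Count leading 1s
Prefix: /11


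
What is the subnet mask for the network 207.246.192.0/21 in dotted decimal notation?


/21 means 21 network bits, 11 host bits
Binary: 11111111111111111111100000000000
Mask: 255.255.248.0


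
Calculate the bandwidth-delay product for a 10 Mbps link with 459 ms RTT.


BDP = bandwidth * RTT
= 10 Mbps * 459 ms
= 10 * 1e6 * 459 / 1000 bits
= 4590000 bits
= 573750 bytes
= 560.3027 KB
BDP = 4590000 bits (573750 bytes)


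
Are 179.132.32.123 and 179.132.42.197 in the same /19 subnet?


Mask: 255.255.224.0
179.132.32.123 AND mask = 179.132.32.0
179.132.42.197 AND mask = 179.132.32.0
Yes, same subnet (179.132.32.0)


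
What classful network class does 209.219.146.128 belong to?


First octet: 209
Binary: 11010001
110xxxxx -> Class C (192-223)
Class C, default mask 255.255.255.0 (/24)


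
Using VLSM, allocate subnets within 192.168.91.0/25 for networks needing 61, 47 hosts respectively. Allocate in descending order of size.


61 hosts -> /26 (62 usable): 192.168.91.0/26
47 hosts -> /26 (62 usable): 192.168.91.64/26
Allocation: 192.168.91.0/26 (61 hosts, 62 usable); 192.168.91.64/26 (47 hosts, 62 usable)


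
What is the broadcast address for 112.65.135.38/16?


Network: 112.65.0.0/16
Host bits = 16
Set all host bits to 1:
Broadcast: 112.65.255.255


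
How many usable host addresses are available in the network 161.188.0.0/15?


Host bits = 32 - 15 = 17
Total addresses = 2^17 = 131072
Usable = total - 2 (network and broadcast)
Usable hosts: 131070


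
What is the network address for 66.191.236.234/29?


IP:   01000010.10111111.11101100.11101010
Mask: 11111111.11111111.11111111.11111000
AND operation:
Net:  01000010.10111111.11101100.11101000
Network: 66.191.236.232/29


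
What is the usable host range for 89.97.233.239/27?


Network: 89.97.233.224
Broadcast: 89.97.233.255
First usable = network + 1
Last usable = broadcast - 1
Range: 89.97.233.225 to 89.97.233.254


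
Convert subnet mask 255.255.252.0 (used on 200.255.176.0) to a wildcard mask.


Subnet mask: 255.255.252.0
Wildcard = 255.255.255.255 - subnet mask
255 - 255 = 0
255 - 255 = 0
255 - 252 = 3
255 - 0 = 255
Wildcard: 0.0.3.255


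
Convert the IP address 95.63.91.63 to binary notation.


95 = 01011111
63 = 00111111
91 = 01011011
63 = 00111111
Binary: 01011111.00111111.01011011.00111111


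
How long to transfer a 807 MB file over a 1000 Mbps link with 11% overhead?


Effective throughput = 1000 * (1 - 11/100) = 890 Mbps
File size in Mb = 807 * 8 = 6456 Mb
Time = 6456 / 890
Time = 7.2539 seconds


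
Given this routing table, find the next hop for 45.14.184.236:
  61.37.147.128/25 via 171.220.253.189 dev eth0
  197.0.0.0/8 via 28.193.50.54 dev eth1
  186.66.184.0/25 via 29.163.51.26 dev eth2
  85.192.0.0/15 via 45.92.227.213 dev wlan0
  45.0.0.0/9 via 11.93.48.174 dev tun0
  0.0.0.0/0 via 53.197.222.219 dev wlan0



Longest prefix match for 45.14.184.236:
  /25 61.37.147.128: no
  /8 197.0.0.0: no
  /25 186.66.184.0: no
  /15 85.192.0.0: no
  /9 45.0.0.0: MATCH
  /0 0.0.0.0: MATCH
Selected: next-hop 11.93.48.174 via tun0 (matched /9)


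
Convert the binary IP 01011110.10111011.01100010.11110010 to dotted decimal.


01011110 = 94
10111011 = 187
01100010 = 98
11110010 = 242
IP: 94.187.98.242


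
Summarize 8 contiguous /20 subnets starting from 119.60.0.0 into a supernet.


Original prefix: /20
Number of subnets: 8 = 2^3
New prefix = 20 - 3 = 17
Supernet: 119.60.0.0/17


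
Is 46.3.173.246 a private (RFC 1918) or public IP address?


RFC 1918 private ranges:
  10.0.0.0/8 (10.0.0.0 - 10.255.255.255)
  172.16.0.0/12 (172.16.0.0 - 172.31.255.255)
  192.168.0.0/16 (192.168.0.0 - 192.168.255.255)
Public (not in any RFC 1918 range)


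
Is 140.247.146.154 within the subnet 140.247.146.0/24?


Subnet network: 140.247.146.0
Test IP AND mask: 140.247.146.0
Yes, 140.247.146.154 is in 140.247.146.0/24


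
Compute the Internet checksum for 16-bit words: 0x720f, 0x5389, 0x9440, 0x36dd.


Sum all words (with carry folding):
+ 0x720f = 0x720f
+ 0x5389 = 0xc598
+ 0x9440 = 0x59d9
+ 0x36dd = 0x90b6
One's complement: ~0x90b6
Checksum = 0x6f49


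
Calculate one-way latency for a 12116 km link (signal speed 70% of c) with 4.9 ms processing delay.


Speed = 0.7 * 3e5 km/s = 210000 km/s
Propagation delay = 12116 / 210000 = 0.0577 s = 57.6952 ms
Processing delay = 4.9 ms
Total one-way latency = 62.5952 ms


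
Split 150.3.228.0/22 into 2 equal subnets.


New prefix = 22 + 1 = 23
Each subnet has 512 addresses
  150.3.228.0/23
  150.3.230.0/23
Subnets: 150.3.228.0/23, 150.3.230.0/23


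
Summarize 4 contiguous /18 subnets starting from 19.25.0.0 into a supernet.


Original prefix: /18
Number of subnets: 4 = 2^2
New prefix = 18 - 2 = 16
Supernet: 19.25.0.0/16


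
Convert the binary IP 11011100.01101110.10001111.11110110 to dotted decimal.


11011100 = 220
01101110 = 110
10001111 = 143
11110110 = 246
IP: 220.110.143.246


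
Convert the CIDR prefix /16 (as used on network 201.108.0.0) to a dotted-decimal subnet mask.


/16 means 16 network bits, 16 host bits
Binary: 11111111111111110000000000000000
Mask: 255.255.0.0


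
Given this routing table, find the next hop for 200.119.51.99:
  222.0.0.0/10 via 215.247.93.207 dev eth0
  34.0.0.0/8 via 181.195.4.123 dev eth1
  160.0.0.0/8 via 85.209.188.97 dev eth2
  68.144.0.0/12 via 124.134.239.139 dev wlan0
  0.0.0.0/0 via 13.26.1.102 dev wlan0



Longest prefix match for 200.119.51.99:
  /10 222.0.0.0: no
  /8 34.0.0.0: no
  /8 160.0.0.0: no
  /12 68.144.0.0: no
  /0 0.0.0.0: MATCH
Selected: next-hop 13.26.1.102 via wlan0 (matched /0)


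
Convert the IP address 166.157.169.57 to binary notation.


166 = 10100110
157 = 10011101
169 = 10101001
57 = 00111001
Binary: 10100110.10011101.10101001.00111001


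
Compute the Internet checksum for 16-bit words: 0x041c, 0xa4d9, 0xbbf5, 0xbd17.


Sum all words (with carry folding):
+ 0x041c = 0x041c
+ 0xa4d9 = 0xa8f5
+ 0xbbf5 = 0x64eb
+ 0xbd17 = 0x2203
One's complement: ~0x2203
Checksum = 0xddfc


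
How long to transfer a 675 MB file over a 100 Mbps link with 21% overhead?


Effective throughput = 100 * (1 - 21/100) = 79 Mbps
File size in Mb = 675 * 8 = 5400 Mb
Time = 5400 / 79
Time = 68.3544 seconds


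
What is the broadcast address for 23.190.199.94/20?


Network: 23.190.192.0/20
Host bits = 12
Set all host bits to 1:
Broadcast: 23.190.207.255


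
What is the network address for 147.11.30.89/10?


IP:   10010011.00001011.00011110.01011001
Mask: 11111111.11000000.00000000.00000000
AND operation:
Net:  10010011.00000000.00000000.00000000
Network: 147.0.0.0/10


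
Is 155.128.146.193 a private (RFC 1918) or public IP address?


RFC 1918 private ranges:
  10.0.0.0/8 (10.0.0.0 - 10.255.255.255)
  172.16.0.0/12 (172.16.0.0 - 172.31.255.255)
  192.168.0.0/16 (192.168.0.0 - 192.168.255.255)
Public (not in any RFC 1918 range)


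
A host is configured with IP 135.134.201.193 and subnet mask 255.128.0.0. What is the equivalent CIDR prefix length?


Binary: 11111111.10000000.00000000.00000000
Count leading 1s
Prefix: /9


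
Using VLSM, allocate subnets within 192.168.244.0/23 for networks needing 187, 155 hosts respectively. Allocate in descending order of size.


187 hosts -> /24 (254 usable): 192.168.244.0/24
155 hosts -> /24 (254 usable): 192.168.245.0/24
Allocation: 192.168.244.0/24 (187 hosts, 254 usable); 192.168.245.0/24 (155 hosts, 254 usable)


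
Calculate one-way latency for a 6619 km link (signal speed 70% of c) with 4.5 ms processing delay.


Speed = 0.7 * 3e5 km/s = 210000 km/s
Propagation delay = 6619 / 210000 = 0.0315 s = 31.519 ms
Processing delay = 4.5 ms
Total one-way latency = 36.019 ms


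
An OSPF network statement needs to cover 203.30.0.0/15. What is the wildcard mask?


Subnet mask: 255.254.0.0
Wildcard = 255.255.255.255 - subnet mask
255 - 255 = 0
255 - 254 = 1
255 - 0 = 255
255 - 0 = 255
Wildcard: 0.1.255.255


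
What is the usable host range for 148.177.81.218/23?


Network: 148.177.80.0
Broadcast: 148.177.81.255
First usable = network + 1
Last usable = broadcast - 1
Range: 148.177.80.1 to 148.177.81.254


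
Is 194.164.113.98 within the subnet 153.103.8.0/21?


Subnet network: 153.103.8.0
Test IP AND mask: 194.164.112.0
No, 194.164.113.98 is not in 153.103.8.0/21


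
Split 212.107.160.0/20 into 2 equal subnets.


New prefix = 20 + 1 = 21
Each subnet has 2048 addresses
  212.107.160.0/21
  212.107.168.0/21
Subnets: 212.107.160.0/21, 212.107.168.0/21


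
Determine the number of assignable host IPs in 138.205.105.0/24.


Host bits = 32 - 24 = 8
Total addresses = 2^8 = 256
Usable = total - 2 (network and broadcast)
Usable hosts: 254


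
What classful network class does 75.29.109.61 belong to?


First octet: 75
Binary: 01001011
0xxxxxxx -> Class A (1-126)
Class A, default mask 255.0.0.0 (/8)


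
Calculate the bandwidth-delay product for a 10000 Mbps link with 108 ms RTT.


BDP = bandwidth * RTT
= 10000 Mbps * 108 ms
= 10000 * 1e6 * 108 / 1000 bits
= 1080000000 bits
= 135000000 bytes
= 131835.9375 KB
BDP = 1080000000 bits (135000000 bytes)


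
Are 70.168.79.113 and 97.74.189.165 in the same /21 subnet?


Mask: 255.255.248.0
70.168.79.113 AND mask = 70.168.72.0
97.74.189.165 AND mask = 97.74.184.0
No, different subnets (70.168.72.0 vs 97.74.184.0)


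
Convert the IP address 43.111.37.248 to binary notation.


43 = 00101011
111 = 01101111
37 = 00100101
248 = 11111000
Binary: 00101011.01101111.00100101.11111000


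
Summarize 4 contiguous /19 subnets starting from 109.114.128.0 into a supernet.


Original prefix: /19
Number of subnets: 4 = 2^2
New prefix = 19 - 2 = 17
Supernet: 109.114.128.0/17


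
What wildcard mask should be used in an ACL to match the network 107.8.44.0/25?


Subnet mask: 255.255.255.128
Wildcard = 255.255.255.255 - subnet mask
255 - 255 = 0
255 - 255 = 0
255 - 255 = 0
255 - 128 = 127
Wildcard: 0.0.0.127


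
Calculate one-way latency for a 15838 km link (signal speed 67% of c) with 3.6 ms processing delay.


Speed = 0.67 * 3e5 km/s = 201000 km/s
Propagation delay = 15838 / 201000 = 0.0788 s = 78.796 ms
Processing delay = 3.6 ms
Total one-way latency = 82.396 ms


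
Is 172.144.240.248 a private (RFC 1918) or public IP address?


RFC 1918 private ranges:
  10.0.0.0/8 (10.0.0.0 - 10.255.255.255)
  172.16.0.0/12 (172.16.0.0 - 172.31.255.255)
  192.168.0.0/16 (192.168.0.0 - 192.168.255.255)
Public (not in any RFC 1918 range)


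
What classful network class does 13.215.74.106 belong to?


First octet: 13
Binary: 00001101
0xxxxxxx -> Class A (1-126)
Class A, default mask 255.0.0.0 (/8)


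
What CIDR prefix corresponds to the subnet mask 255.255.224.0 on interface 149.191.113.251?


Binary: 11111111.11111111.11100000.00000000
Count leading 1s
Prefix: /19


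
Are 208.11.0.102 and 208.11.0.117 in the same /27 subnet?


Mask: 255.255.255.224
208.11.0.102 AND mask = 208.11.0.96
208.11.0.117 AND mask = 208.11.0.96
Yes, same subnet (208.11.0.96)


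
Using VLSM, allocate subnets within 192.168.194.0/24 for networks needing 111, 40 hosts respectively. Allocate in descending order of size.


111 hosts -> /25 (126 usable): 192.168.194.0/25
40 hosts -> /26 (62 usable): 192.168.194.128/26
Allocation: 192.168.194.0/25 (111 hosts, 126 usable); 192.168.194.128/26 (40 hosts, 62 usable)


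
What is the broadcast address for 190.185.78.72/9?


Network: 190.128.0.0/9
Host bits = 23
Set all host bits to 1:
Broadcast: 190.255.255.255


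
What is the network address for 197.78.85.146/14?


IP:   11000101.01001110.01010101.10010010
Mask: 11111111.11111100.00000000.00000000
AND operation:
Net:  11000101.01001100.00000000.00000000
Network: 197.76.0.0/14


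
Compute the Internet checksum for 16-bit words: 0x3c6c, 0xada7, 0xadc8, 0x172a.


Sum all words (with carry folding):
+ 0x3c6c = 0x3c6c
+ 0xada7 = 0xea13
+ 0xadc8 = 0x97dc
+ 0x172a = 0xaf06
One's complement: ~0xaf06
Checksum = 0x50f9


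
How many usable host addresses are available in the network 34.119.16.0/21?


Host bits = 32 - 21 = 11
Total addresses = 2^11 = 2048
Usable = total - 2 (network and broadcast)
Usable hosts: 2046


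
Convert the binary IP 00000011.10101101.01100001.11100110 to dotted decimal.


00000011 = 3
10101101 = 173
01100001 = 97
11100110 = 230
IP: 3.173.97.230


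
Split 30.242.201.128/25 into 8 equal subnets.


New prefix = 25 + 3 = 28
Each subnet has 16 addresses
  30.242.201.128/28
  30.242.201.144/28
  30.242.201.160/28
  30.242.201.176/28
  30.242.201.192/28
  30.242.201.208/28
  30.242.201.224/28
  30.242.201.240/28
Subnets: 30.242.201.128/28, 30.242.201.144/28, 30.242.201.160/28, 30.242.201.176/28, 30.242.201.192/28, 30.242.201.208/28, 30.242.201.224/28, 30.242.201.240/28


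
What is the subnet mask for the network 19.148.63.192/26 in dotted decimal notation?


/26 means 26 network bits, 6 host bits
Binary: 11111111111111111111111111000000
Mask: 255.255.255.192


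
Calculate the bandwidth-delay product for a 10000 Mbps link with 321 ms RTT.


BDP = bandwidth * RTT
= 10000 Mbps * 321 ms
= 10000 * 1e6 * 321 / 1000 bits
= 3210000000 bits
= 401250000 bytes
= 391845.7031 KB
BDP = 3210000000 bits (401250000 bytes)


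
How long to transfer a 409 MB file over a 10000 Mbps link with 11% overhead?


Effective throughput = 10000 * (1 - 11/100) = 8900 Mbps
File size in Mb = 409 * 8 = 3272 Mb
Time = 3272 / 8900
Time = 0.3676 seconds


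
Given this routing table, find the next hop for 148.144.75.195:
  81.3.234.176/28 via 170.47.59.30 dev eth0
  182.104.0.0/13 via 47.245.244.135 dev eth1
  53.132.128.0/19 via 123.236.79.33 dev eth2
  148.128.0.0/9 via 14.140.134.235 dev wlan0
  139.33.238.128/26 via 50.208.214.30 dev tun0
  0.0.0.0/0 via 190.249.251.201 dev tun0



Longest prefix match for 148.144.75.195:
  /28 81.3.234.176: no
  /13 182.104.0.0: no
  /19 53.132.128.0: no
  /9 148.128.0.0: MATCH
  /26 139.33.238.128: no
  /0 0.0.0.0: MATCH
Selected: next-hop 14.140.134.235 via wlan0 (matched /9)


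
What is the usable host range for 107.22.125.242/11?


Network: 107.0.0.0
Broadcast: 107.31.255.255
First usable = network + 1
Last usable = broadcast - 1
Range: 107.0.0.1 to 107.31.255.254


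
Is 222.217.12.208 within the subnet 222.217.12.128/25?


Subnet network: 222.217.12.128
Test IP AND mask: 222.217.12.128
Yes, 222.217.12.208 is in 222.217.12.128/25


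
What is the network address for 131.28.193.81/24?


IP:   10000011.00011100.11000001.01010001
Mask: 11111111.11111111.11111111.00000000
AND operation:
Net:  10000011.00011100.11000001.00000000
Network: 131.28.193.0/24


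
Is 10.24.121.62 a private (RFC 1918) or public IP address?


RFC 1918 private ranges:
  10.0.0.0/8 (10.0.0.0 - 10.255.255.255)
  172.16.0.0/12 (172.16.0.0 - 172.31.255.255)
  192.168.0.0/16 (192.168.0.0 - 192.168.255.255)
Private (in 10.0.0.0/8)


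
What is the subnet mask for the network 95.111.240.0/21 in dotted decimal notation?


/21 means 21 network bits, 11 host bits
Binary: 11111111111111111111100000000000
Mask: 255.255.248.0


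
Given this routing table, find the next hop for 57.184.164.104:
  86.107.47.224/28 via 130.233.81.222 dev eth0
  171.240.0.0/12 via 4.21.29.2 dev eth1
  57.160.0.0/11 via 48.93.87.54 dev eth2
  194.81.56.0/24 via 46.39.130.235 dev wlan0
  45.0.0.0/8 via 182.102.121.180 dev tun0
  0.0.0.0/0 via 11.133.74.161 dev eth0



Longest prefix match for 57.184.164.104:
  /28 86.107.47.224: no
  /12 171.240.0.0: no
  /11 57.160.0.0: MATCH
  /24 194.81.56.0: no
  /8 45.0.0.0: no
  /0 0.0.0.0: MATCH
Selected: next-hop 48.93.87.54 via eth2 (matched /11)


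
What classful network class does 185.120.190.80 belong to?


First octet: 185
Binary: 10111001
10xxxxxx -> Class B (128-191)
Class B, default mask 255.255.0.0 (/16)


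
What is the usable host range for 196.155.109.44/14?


Network: 196.152.0.0
Broadcast: 196.155.255.255
First usable = network + 1
Last usable = broadcast - 1
Range: 196.152.0.1 to 196.155.255.254


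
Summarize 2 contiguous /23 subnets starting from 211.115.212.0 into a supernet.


Original prefix: /23
Number of subnets: 2 = 2^1
New prefix = 23 - 1 = 22
Supernet: 211.115.212.0/22


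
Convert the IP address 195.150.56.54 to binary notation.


195 = 11000011
150 = 10010110
56 = 00111000
54 = 00110110
Binary: 11000011.10010110.00111000.00110110


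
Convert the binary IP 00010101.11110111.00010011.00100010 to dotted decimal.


00010101 = 21
11110111 = 247
00010011 = 19
00100010 = 34
IP: 21.247.19.34


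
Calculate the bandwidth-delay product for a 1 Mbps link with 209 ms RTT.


BDP = bandwidth * RTT
= 1 Mbps * 209 ms
= 1 * 1e6 * 209 / 1000 bits
= 209000 bits
= 26125 bytes
= 25.5127 KB
BDP = 209000 bits (26125 bytes)


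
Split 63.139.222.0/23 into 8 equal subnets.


New prefix = 23 + 3 = 26
Each subnet has 64 addresses
  63.139.222.0/26
  63.139.222.64/26
  63.139.222.128/26
  63.139.222.192/26
  63.139.223.0/26
  63.139.223.64/26
  63.139.223.128/26
  63.139.223.192/26
Subnets: 63.139.222.0/26, 63.139.222.64/26, 63.139.222.128/26, 63.139.222.192/26, 63.139.223.0/26, 63.139.223.64/26, 63.139.223.128/26, 63.139.223.192/26


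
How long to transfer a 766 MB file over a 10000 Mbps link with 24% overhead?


Effective throughput = 10000 * (1 - 24/100) = 7600 Mbps
File size in Mb = 766 * 8 = 6128 Mb
Time = 6128 / 7600
Time = 0.8063 seconds


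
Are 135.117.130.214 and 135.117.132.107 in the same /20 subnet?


Mask: 255.255.240.0
135.117.130.214 AND mask = 135.117.128.0
135.117.132.107 AND mask = 135.117.128.0
Yes, same subnet (135.117.128.0)


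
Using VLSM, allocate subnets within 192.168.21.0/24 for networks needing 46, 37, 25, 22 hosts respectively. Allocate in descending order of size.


46 hosts -> /26 (62 usable): 192.168.21.0/26
37 hosts -> /26 (62 usable): 192.168.21.64/26
25 hosts -> /27 (30 usable): 192.168.21.128/27
22 hosts -> /27 (30 usable): 192.168.21.160/27
Allocation: 192.168.21.0/26 (46 hosts, 62 usable); 192.168.21.64/26 (37 hosts, 62 usable); 192.168.21.128/27 (25 hosts, 30 usable); 192.168.21.160/27 (22 hosts, 30 usable)


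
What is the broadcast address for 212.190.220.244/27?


Network: 212.190.220.224/27
Host bits = 5
Set all host bits to 1:
Broadcast: 212.190.220.255


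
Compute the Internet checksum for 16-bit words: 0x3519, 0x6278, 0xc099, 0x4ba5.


Sum all words (with carry folding):
+ 0x3519 = 0x3519
+ 0x6278 = 0x9791
+ 0xc099 = 0x582b
+ 0x4ba5 = 0xa3d0
One's complement: ~0xa3d0
Checksum = 0x5c2f


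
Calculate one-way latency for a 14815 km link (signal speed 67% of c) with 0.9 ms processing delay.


Speed = 0.67 * 3e5 km/s = 201000 km/s
Propagation delay = 14815 / 201000 = 0.0737 s = 73.7065 ms
Processing delay = 0.9 ms
Total one-way latency = 74.6065 ms


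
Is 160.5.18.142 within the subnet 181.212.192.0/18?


Subnet network: 181.212.192.0
Test IP AND mask: 160.5.0.0
No, 160.5.18.142 is not in 181.212.192.0/18


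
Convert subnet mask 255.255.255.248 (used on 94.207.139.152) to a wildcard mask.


Subnet mask: 255.255.255.248
Wildcard = 255.255.255.255 - subnet mask
255 - 255 = 0
255 - 255 = 0
255 - 255 = 0
255 - 248 = 7
Wildcard: 0.0.0.7


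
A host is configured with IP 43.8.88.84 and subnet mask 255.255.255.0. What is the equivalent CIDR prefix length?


Binary: 11111111.11111111.11111111.00000000
Count leading 1s
Prefix: /24


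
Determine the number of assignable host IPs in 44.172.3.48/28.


Host bits = 32 - 28 = 4
Total addresses = 2^4 = 16
Usable = total - 2 (network and broadcast)
Usable hosts: 14


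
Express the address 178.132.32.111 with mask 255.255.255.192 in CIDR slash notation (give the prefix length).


Binary: 11111111.11111111.11111111.11000000
Count leading 1s
Prefix: /26


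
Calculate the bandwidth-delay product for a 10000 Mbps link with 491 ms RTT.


BDP = bandwidth * RTT
= 10000 Mbps * 491 ms
= 10000 * 1e6 * 491 / 1000 bits
= 4910000000 bits
= 613750000 bytes
= 599365.2344 KB
BDP = 4910000000 bits (613750000 bytes)


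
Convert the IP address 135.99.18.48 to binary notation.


135 = 10000111
99 = 01100011
18 = 00010010
48 = 00110000
Binary: 10000111.01100011.00010010.00110000


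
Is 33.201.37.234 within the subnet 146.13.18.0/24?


Subnet network: 146.13.18.0
Test IP AND mask: 33.201.37.0
No, 33.201.37.234 is not in 146.13.18.0/24


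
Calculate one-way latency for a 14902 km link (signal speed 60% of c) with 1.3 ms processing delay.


Speed = 0.6 * 3e5 km/s = 180000 km/s
Propagation delay = 14902 / 180000 = 0.0828 s = 82.7889 ms
Processing delay = 1.3 ms
Total one-way latency = 84.0889 ms


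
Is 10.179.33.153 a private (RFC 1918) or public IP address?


RFC 1918 private ranges:
  10.0.0.0/8 (10.0.0.0 - 10.255.255.255)
  172.16.0.0/12 (172.16.0.0 - 172.31.255.255)
  192.168.0.0/16 (192.168.0.0 - 192.168.255.255)
Private (in 10.0.0.0/8)


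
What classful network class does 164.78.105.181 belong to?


First octet: 164
Binary: 10100100
10xxxxxx -> Class B (128-191)
Class B, default mask 255.255.0.0 (/16)


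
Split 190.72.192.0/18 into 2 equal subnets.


New prefix = 18 + 1 = 19
Each subnet has 8192 addresses
  190.72.192.0/19
  190.72.224.0/19
Subnets: 190.72.192.0/19, 190.72.224.0/19


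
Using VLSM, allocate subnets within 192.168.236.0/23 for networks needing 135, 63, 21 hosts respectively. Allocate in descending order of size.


135 hosts -> /24 (254 usable): 192.168.236.0/24
63 hosts -> /25 (126 usable): 192.168.237.0/25
21 hosts -> /27 (30 usable): 192.168.237.128/27
Allocation: 192.168.236.0/24 (135 hosts, 254 usable); 192.168.237.0/25 (63 hosts, 126 usable); 192.168.237.128/27 (21 hosts, 30 usable)


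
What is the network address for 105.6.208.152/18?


IP:   01101001.00000110.11010000.10011000
Mask: 11111111.11111111.11000000.00000000
AND operation:
Net:  01101001.00000110.11000000.00000000
Network: 105.6.192.0/18


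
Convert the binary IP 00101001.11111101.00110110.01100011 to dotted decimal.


00101001 = 41
11111101 = 253
00110110 = 54
01100011 = 99
IP: 41.253.54.99


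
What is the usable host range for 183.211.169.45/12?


Network: 183.208.0.0
Broadcast: 183.223.255.255
First usable = network + 1
Last usable = broadcast - 1
Range: 183.208.0.1 to 183.223.255.254


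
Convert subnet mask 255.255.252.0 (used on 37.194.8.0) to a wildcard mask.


Subnet mask: 255.255.252.0
Wildcard = 255.255.255.255 - subnet mask
255 - 255 = 0
255 - 255 = 0
255 - 252 = 3
255 - 0 = 255
Wildcard: 0.0.3.255


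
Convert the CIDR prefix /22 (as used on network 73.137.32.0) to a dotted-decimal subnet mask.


/22 means 22 network bits, 10 host bits
Binary: 11111111111111111111110000000000
Mask: 255.255.252.0


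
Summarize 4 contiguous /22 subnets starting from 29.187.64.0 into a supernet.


Original prefix: /22
Number of subnets: 4 = 2^2
New prefix = 22 - 2 = 20
Supernet: 29.187.64.0/20


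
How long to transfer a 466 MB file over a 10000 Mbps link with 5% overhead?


Effective throughput = 10000 * (1 - 5/100) = 9500 Mbps
File size in Mb = 466 * 8 = 3728 Mb
Time = 3728 / 9500
Time = 0.3924 seconds


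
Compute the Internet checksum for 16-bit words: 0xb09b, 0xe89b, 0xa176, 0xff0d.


Sum all words (with carry folding):
+ 0xb09b = 0xb09b
+ 0xe89b = 0x9937
+ 0xa176 = 0x3aae
+ 0xff0d = 0x39bc
One's complement: ~0x39bc
Checksum = 0xc643


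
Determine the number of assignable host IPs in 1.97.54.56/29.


Host bits = 32 - 29 = 3
Total addresses = 2^3 = 8
Usable = total - 2 (network and broadcast)
Usable hosts: 6


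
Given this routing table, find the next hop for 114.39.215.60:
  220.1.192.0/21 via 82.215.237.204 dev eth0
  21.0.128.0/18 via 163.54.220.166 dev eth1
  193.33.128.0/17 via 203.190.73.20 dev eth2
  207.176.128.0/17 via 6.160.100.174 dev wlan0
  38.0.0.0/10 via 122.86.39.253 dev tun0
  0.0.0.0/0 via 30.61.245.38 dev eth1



Longest prefix match for 114.39.215.60:
  /21 220.1.192.0: no
  /18 21.0.128.0: no
  /17 193.33.128.0: no
  /17 207.176.128.0: no
  /10 38.0.0.0: no
  /0 0.0.0.0: MATCH
Selected: next-hop 30.61.245.38 via eth1 (matched /0)


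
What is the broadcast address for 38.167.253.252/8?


Network: 38.0.0.0/8
Host bits = 24
Set all host bits to 1:
Broadcast: 38.255.255.255


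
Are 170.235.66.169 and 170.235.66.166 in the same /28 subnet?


Mask: 255.255.255.240
170.235.66.169 AND mask = 170.235.66.160
170.235.66.166 AND mask = 170.235.66.160
Yes, same subnet (170.235.66.160)


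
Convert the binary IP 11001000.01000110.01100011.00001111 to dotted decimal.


11001000 = 200
01000110 = 70
01100011 = 99
00001111 = 15
IP: 200.70.99.15


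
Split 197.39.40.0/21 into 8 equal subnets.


New prefix = 21 + 3 = 24
Each subnet has 256 addresses
  197.39.40.0/24
  197.39.41.0/24
  197.39.42.0/24
  197.39.43.0/24
  197.39.44.0/24
  197.39.45.0/24
  197.39.46.0/24
  197.39.47.0/24
Subnets: 197.39.40.0/24, 197.39.41.0/24, 197.39.42.0/24, 197.39.43.0/24, 197.39.44.0/24, 197.39.45.0/24, 197.39.46.0/24, 197.39.47.0/24


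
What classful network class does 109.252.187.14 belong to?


First octet: 109
Binary: 01101101
0xxxxxxx -> Class A (1-126)
Class A, default mask 255.0.0.0 (/8)


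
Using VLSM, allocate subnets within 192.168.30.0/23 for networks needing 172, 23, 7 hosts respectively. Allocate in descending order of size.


172 hosts -> /24 (254 usable): 192.168.30.0/24
23 hosts -> /27 (30 usable): 192.168.31.0/27
7 hosts -> /28 (14 usable): 192.168.31.32/28
Allocation: 192.168.30.0/24 (172 hosts, 254 usable); 192.168.31.0/27 (23 hosts, 30 usable); 192.168.31.32/28 (7 hosts, 14 usable)


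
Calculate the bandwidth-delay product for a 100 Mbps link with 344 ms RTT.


BDP = bandwidth * RTT
= 100 Mbps * 344 ms
= 100 * 1e6 * 344 / 1000 bits
= 34400000 bits
= 4300000 bytes
= 4199.2188 KB
BDP = 34400000 bits (4300000 bytes)


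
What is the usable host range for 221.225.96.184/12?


Network: 221.224.0.0
Broadcast: 221.239.255.255
First usable = network + 1
Last usable = broadcast - 1
Range: 221.224.0.1 to 221.239.255.254


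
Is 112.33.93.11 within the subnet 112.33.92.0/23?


Subnet network: 112.33.92.0
Test IP AND mask: 112.33.92.0
Yes, 112.33.93.11 is in 112.33.92.0/23


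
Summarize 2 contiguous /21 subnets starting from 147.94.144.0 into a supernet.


Original prefix: /21
Number of subnets: 2 = 2^1
New prefix = 21 - 1 = 20
Supernet: 147.94.144.0/20


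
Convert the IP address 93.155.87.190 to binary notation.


93 = 01011101
155 = 10011011
87 = 01010111
190 = 10111110
Binary: 01011101.10011011.01010111.10111110


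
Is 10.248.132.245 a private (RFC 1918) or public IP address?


RFC 1918 private ranges:
  10.0.0.0/8 (10.0.0.0 - 10.255.255.255)
  172.16.0.0/12 (172.16.0.0 - 172.31.255.255)
  192.168.0.0/16 (192.168.0.0 - 192.168.255.255)
Private (in 10.0.0.0/8)


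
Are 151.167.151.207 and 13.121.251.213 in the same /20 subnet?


Mask: 255.255.240.0
151.167.151.207 AND mask = 151.167.144.0
13.121.251.213 AND mask = 13.121.240.0
No, different subnets (151.167.144.0 vs 13.121.240.0)


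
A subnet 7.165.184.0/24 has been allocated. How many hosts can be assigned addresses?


Host bits = 32 - 24 = 8
Total addresses = 2^8 = 256
Usable = total - 2 (network and broadcast)
Usable hosts: 254


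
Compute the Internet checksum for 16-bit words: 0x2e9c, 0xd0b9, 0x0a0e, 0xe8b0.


Sum all words (with carry folding):
+ 0x2e9c = 0x2e9c
+ 0xd0b9 = 0xff55
+ 0x0a0e = 0x0964
+ 0xe8b0 = 0xf214
One's complement: ~0xf214
Checksum = 0x0deb


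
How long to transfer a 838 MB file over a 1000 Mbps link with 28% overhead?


Effective throughput = 1000 * (1 - 28/100) = 720 Mbps
File size in Mb = 838 * 8 = 6704 Mb
Time = 6704 / 720
Time = 9.3111 seconds


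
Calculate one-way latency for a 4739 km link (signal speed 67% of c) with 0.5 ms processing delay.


Speed = 0.67 * 3e5 km/s = 201000 km/s
Propagation delay = 4739 / 201000 = 0.0236 s = 23.5771 ms
Processing delay = 0.5 ms
Total one-way latency = 24.0771 ms


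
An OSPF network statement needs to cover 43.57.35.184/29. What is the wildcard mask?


Subnet mask: 255.255.255.248
Wildcard = 255.255.255.255 - subnet mask
255 - 255 = 0
255 - 255 = 0
255 - 255 = 0
255 - 248 = 7
Wildcard: 0.0.0.7


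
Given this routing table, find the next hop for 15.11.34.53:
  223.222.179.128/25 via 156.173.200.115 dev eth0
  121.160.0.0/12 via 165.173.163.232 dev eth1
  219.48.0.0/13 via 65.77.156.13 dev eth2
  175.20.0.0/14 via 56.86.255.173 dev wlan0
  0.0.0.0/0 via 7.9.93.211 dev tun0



Longest prefix match for 15.11.34.53:
  /25 223.222.179.128: no
  /12 121.160.0.0: no
  /13 219.48.0.0: no
  /14 175.20.0.0: no
  /0 0.0.0.0: MATCH
Selected: next-hop 7.9.93.211 via tun0 (matched /0)


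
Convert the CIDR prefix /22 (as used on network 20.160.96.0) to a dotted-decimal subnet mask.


/22 means 22 network bits, 10 host bits
Binary: 11111111111111111111110000000000
Mask: 255.255.252.0


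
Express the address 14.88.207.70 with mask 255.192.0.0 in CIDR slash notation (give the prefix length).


Binary: 11111111.11000000.00000000.00000000
Count leading 1s
Prefix: /10


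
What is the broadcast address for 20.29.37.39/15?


Network: 20.28.0.0/15
Host bits = 17
Set all host bits to 1:
Broadcast: 20.29.255.255


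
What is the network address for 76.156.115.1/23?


IP:   01001100.10011100.01110011.00000001
Mask: 11111111.11111111.11111110.00000000
AND operation:
Net:  01001100.10011100.01110010.00000000
Network: 76.156.114.0/23


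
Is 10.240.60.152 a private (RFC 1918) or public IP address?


RFC 1918 private ranges:
  10.0.0.0/8 (10.0.0.0 - 10.255.255.255)
  172.16.0.0/12 (172.16.0.0 - 172.31.255.255)
  192.168.0.0/16 (192.168.0.0 - 192.168.255.255)
Private (in 10.0.0.0/8)


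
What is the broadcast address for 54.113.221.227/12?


Network: 54.112.0.0/12
Host bits = 20
Set all host bits to 1:
Broadcast: 54.127.255.255


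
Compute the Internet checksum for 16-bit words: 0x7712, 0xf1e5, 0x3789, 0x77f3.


Sum all words (with carry folding):
+ 0x7712 = 0x7712
+ 0xf1e5 = 0x68f8
+ 0x3789 = 0xa081
+ 0x77f3 = 0x1875
One's complement: ~0x1875
Checksum = 0xe78a


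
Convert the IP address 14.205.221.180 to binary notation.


14 = 00001110
205 = 11001101
221 = 11011101
180 = 10110100
Binary: 00001110.11001101.11011101.10110100


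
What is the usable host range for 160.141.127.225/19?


Network: 160.141.96.0
Broadcast: 160.141.127.255
First usable = network + 1
Last usable = broadcast - 1
Range: 160.141.96.1 to 160.141.127.254


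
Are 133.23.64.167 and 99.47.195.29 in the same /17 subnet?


Mask: 255.255.128.0
133.23.64.167 AND mask = 133.23.0.0
99.47.195.29 AND mask = 99.47.128.0
No, different subnets (133.23.0.0 vs 99.47.128.0)


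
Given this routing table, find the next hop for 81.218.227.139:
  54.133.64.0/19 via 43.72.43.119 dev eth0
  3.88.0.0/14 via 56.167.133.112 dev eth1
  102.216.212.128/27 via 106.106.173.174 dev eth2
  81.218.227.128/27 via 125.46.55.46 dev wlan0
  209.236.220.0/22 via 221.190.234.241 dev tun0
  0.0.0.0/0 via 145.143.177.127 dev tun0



Longest prefix match for 81.218.227.139:
  /19 54.133.64.0: no
  /14 3.88.0.0: no
  /27 102.216.212.128: no
  /27 81.218.227.128: MATCH
  /22 209.236.220.0: no
  /0 0.0.0.0: MATCH
Selected: next-hop 125.46.55.46 via wlan0 (matched /27)


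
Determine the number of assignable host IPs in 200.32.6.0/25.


Host bits = 32 - 25 = 7
Total addresses = 2^7 = 128
Usable = total - 2 (network and broadcast)
Usable hosts: 126


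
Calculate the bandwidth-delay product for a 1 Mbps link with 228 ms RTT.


BDP = bandwidth * RTT
= 1 Mbps * 228 ms
= 1 * 1e6 * 228 / 1000 bits
= 228000 bits
= 28500 bytes
= 27.832 KB
BDP = 228000 bits (28500 bytes)


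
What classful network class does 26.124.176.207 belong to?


First octet: 26
Binary: 00011010
0xxxxxxx -> Class A (1-126)
Class A, default mask 255.0.0.0 (/8)


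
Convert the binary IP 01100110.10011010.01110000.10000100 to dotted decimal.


01100110 = 102
10011010 = 154
01110000 = 112
10000100 = 132
IP: 102.154.112.132


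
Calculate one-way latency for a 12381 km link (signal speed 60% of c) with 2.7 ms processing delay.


Speed = 0.6 * 3e5 km/s = 180000 km/s
Propagation delay = 12381 / 180000 = 0.0688 s = 68.7833 ms
Processing delay = 2.7 ms
Total one-way latency = 71.4833 ms


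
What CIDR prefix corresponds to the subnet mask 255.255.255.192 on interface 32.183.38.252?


Binary: 11111111.11111111.11111111.11000000
Count leading 1s
Prefix: /26


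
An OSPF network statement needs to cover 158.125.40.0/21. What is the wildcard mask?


Subnet mask: 255.255.248.0
Wildcard = 255.255.255.255 - subnet mask
255 - 255 = 0
255 - 255 = 0
255 - 248 = 7
255 - 0 = 255
Wildcard: 0.0.7.255


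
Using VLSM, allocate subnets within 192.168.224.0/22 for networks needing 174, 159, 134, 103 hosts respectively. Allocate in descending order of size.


174 hosts -> /24 (254 usable): 192.168.224.0/24
159 hosts -> /24 (254 usable): 192.168.225.0/24
134 hosts -> /24 (254 usable): 192.168.226.0/24
103 hosts -> /25 (126 usable): 192.168.227.0/25
Allocation: 192.168.224.0/24 (174 hosts, 254 usable); 192.168.225.0/24 (159 hosts, 254 usable); 192.168.226.0/24 (134 hosts, 254 usable); 192.168.227.0/25 (103 hosts, 126 usable)


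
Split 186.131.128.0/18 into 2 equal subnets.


New prefix = 18 + 1 = 19
Each subnet has 8192 addresses
  186.131.128.0/19
  186.131.160.0/19
Subnets: 186.131.128.0/19, 186.131.160.0/19


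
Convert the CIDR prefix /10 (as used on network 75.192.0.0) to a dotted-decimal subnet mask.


/10 means 10 network bits, 22 host bits
Binary: 11111111110000000000000000000000
Mask: 255.192.0.0


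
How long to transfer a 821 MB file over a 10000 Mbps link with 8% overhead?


Effective throughput = 10000 * (1 - 8/100) = 9200 Mbps
File size in Mb = 821 * 8 = 6568 Mb
Time = 6568 / 9200
Time = 0.7139 seconds


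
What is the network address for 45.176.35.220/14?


IP:   00101101.10110000.00100011.11011100
Mask: 11111111.11111100.00000000.00000000
AND operation:
Net:  00101101.10110000.00000000.00000000
Network: 45.176.0.0/14


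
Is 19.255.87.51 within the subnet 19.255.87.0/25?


Subnet network: 19.255.87.0
Test IP AND mask: 19.255.87.0
Yes, 19.255.87.51 is in 19.255.87.0/25


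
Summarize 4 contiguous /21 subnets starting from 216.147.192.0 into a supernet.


Original prefix: /21
Number of subnets: 4 = 2^2
New prefix = 21 - 2 = 19
Supernet: 216.147.192.0/19
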